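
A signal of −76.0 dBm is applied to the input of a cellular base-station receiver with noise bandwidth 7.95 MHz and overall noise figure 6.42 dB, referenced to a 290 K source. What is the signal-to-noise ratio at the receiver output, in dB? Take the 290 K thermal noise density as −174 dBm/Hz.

Noise floor: N = −174 + 10 log₁₀(B) + NF
10 log₁₀(7.95×10⁶) = 69 dB
N = −174 + 69 + 6.42 = −98.58 dBm
SNR = P_sig − N = −76.0 − (−98.58) = 22.58 dB → 22.6 dB

22.6 dB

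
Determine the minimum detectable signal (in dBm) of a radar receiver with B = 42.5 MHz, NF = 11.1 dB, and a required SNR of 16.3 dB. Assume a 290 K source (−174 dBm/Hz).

−70.3 dBm

Sensitivity = −174 + 10 log₁₀(B) + NF + SNR_min
= −174 + 76.28 + 11.1 + 16.3
= −70.32 dBm → −70.3 dBm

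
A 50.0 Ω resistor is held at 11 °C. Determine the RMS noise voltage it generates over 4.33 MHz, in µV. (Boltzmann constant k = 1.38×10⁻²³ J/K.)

T = 11 °C + 273.15 = 284.15 K
V_n = √(4kTRB)
4kTRB = 4 × 1.38×10⁻²³ × 284.15 × 5.00×10¹ × 4.33×10⁶ = 3.40×10⁻¹² V²
V_n = √(3.40×10⁻¹²) = 1.84×10⁻⁶ V = 1.84 µV

1.84 µV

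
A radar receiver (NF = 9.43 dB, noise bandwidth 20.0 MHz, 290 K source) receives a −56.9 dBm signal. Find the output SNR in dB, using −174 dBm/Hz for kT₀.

34.7 dB

Noise floor: N = −174 + 10 log₁₀(B) + NF
10 log₁₀(2.00×10⁷) = 73.01 dB
N = −174 + 73.01 + 9.43 = −91.56 dBm
SNR = P_sig − N = −56.9 − (−91.56) = 34.66 dB → 34.7 dB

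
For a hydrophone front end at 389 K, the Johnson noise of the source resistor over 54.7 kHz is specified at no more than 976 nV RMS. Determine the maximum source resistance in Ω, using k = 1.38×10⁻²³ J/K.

Johnson–Nyquist: V_n = √(4kTRB) ⇒ R = V_n² / (4kTB)
4kTB = 4 × 1.38×10⁻²³ × 389 × 5.47×10⁴ = 1.17×10⁻¹⁵
R = (9.76×10⁻⁷)² / 1.17×10⁻¹⁵ = 8.11×10² Ω = 811 Ω

811 Ω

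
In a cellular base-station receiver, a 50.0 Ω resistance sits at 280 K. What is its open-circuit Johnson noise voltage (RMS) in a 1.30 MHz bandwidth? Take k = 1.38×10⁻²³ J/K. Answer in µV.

V_n = √(4kTRB)
4kTRB = 4 × 1.38×10⁻²³ × 280 × 5.00×10¹ × 1.30×10⁶ = 1.00×10⁻¹² V²
V_n = √(1.00×10⁻¹²) = 1.00×10⁻⁶ V = 1.00 µV

1.00 µV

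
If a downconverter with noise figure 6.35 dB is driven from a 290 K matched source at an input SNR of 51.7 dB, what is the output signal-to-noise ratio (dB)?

45.35 dB

By definition F = SNR_in/SNR_out, so in dB: SNR_out = SNR_in − NF
SNR_out = 51.7 − 6.35 = 45.35 dB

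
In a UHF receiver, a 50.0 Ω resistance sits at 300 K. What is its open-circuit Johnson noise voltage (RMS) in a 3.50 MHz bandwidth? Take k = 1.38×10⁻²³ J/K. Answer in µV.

V_n = √(4kTRB)
4kTRB = 4 × 1.38×10⁻²³ × 300 × 5.00×10¹ × 3.50×10⁶ = 2.90×10⁻¹² V²
V_n = √(2.90×10⁻¹²) = 1.70×10⁻⁶ V = 1.70 µV

1.70 µV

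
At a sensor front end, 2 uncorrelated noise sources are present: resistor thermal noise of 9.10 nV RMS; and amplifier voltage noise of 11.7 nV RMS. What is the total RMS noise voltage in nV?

Uncorrelated sources add in power (mean-square): V_tot = √(ΣV_i²)
V_tot = √[(9.10×10⁻⁹)² + (1.17×10⁻⁸)²] = 1.48×10⁻⁸ V = 14.8 nV

14.8 nV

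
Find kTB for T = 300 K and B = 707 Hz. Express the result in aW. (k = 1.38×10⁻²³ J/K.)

P_n = kTB = 1.38×10⁻²³ × 300 × 7.07×10² = 2.93×10⁻¹⁸ W = 2.93 aW

2.93 aW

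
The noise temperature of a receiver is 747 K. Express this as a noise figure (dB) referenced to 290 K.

F = 1 + T_e/T₀ = 1 + 747/290 = 3.57586
NF = 10 log₁₀(3.57586) = 5.53 dB

5.53 dB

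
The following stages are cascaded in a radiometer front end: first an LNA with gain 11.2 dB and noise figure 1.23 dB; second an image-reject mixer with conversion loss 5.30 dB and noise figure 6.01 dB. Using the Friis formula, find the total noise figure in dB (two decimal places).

1.92 dB

Convert to linear (a loss of L dB is a gain of −L dB): F_i = 10^(NF_i/10), G_i = 10^(G_i,dB/10)
  Stage 1: F_1 = 10^(1.23/10) = 1.327, G_1 = 10^(11.2/10) = 13.18
  Stage 2: F_2 = 10^(6.01/10) = 3.990, G_2 = 10^(−5.30/10) = 0.2951
Friis cascade:
  F = 1.327 + (3.990 − 1)/13.18 = 1.554
NF = 10 log₁₀(1.554) = 1.92 dB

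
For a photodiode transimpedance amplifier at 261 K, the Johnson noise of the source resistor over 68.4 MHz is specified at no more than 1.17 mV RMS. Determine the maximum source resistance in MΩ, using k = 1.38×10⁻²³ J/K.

Johnson–Nyquist: V_n = √(4kTRB) ⇒ R = V_n² / (4kTB)
4kTB = 4 × 1.38×10⁻²³ × 261 × 6.84×10⁷ = 9.85×10⁻¹³
R = (1.17×10⁻³)² / 9.85×10⁻¹³ = 1.39×10⁶ Ω = 1.39 MΩ

1.39 MΩ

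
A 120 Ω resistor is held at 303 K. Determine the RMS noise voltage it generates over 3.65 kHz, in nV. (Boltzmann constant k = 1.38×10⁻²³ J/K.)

V_n = √(4kTRB)
4kTRB = 4 × 1.38×10⁻²³ × 303 × 1.20×10² × 3.65×10³ = 7.33×10⁻¹⁵ V²
V_n = √(7.33×10⁻¹⁵) = 8.56×10⁻⁸ V = 85.6 nV

85.6 nV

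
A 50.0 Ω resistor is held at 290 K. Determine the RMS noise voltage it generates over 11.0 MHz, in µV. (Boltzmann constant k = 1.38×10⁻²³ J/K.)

2.97 µV

V_n = √(4kTRB)
4kTRB = 4 × 1.38×10⁻²³ × 290 × 5.00×10¹ × 1.10×10⁷ = 8.80×10⁻¹² V²
V_n = √(8.80×10⁻¹²) = 2.97×10⁻⁶ V = 2.97 µV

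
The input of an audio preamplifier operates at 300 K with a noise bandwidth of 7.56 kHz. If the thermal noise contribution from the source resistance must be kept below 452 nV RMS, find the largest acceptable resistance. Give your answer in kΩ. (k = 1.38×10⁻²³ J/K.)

Johnson–Nyquist: V_n = √(4kTRB) ⇒ R = V_n² / (4kTB)
4kTB = 4 × 1.38×10⁻²³ × 300 × 7.56×10³ = 1.25×10⁻¹⁶
R = (4.52×10⁻⁷)² / 1.25×10⁻¹⁶ = 1.63×10³ Ω = 1.63 kΩ

1.63 kΩ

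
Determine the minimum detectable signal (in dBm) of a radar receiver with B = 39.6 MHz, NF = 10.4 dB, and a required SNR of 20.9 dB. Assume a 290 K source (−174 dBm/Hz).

Sensitivity = −174 + 10 log₁₀(B) + NF + SNR_min
= −174 + 75.98 + 10.4 + 20.9
= −66.72 dBm → −66.7 dBm

−66.7 dBm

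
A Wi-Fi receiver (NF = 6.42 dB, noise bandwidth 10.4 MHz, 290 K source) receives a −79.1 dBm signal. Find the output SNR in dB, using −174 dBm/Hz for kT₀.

Noise floor: N = −174 + 10 log₁₀(B) + NF
10 log₁₀(1.04×10⁷) = 70.17 dB
N = −174 + 70.17 + 6.42 = −97.41 dBm
SNR = P_sig − N = −79.1 − (−97.41) = 18.31 dB → 18.3 dB

18.3 dB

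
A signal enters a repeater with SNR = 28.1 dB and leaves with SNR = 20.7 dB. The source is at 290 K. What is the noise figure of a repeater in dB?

7.4 dB

NF (dB) = SNR_in(dB) − SNR_out(dB) when the source is at T₀
NF = 28.1 − 20.7 = 7.4 dB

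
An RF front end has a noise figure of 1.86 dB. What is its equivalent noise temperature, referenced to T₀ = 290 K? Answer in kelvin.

155 K

F = 10^(1.86/10) = 1.53462
T_e = (F − 1)·T₀ = (1.53462 − 1) × 290 = 155 K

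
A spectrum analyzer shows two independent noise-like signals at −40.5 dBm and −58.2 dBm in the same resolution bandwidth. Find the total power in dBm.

−40.4 dBm

Convert to linear, add, convert back:
P₁ = 8.91×10⁻⁸ W, P₂ = 1.51×10⁻⁹ W
P_tot = 9.06×10⁻⁸ W → 10 log₁₀(P_tot / 10⁻³) = −40.4 dBm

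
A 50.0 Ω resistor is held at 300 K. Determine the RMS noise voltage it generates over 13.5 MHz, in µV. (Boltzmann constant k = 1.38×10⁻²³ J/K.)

V_n = √(4kTRB)
4kTRB = 4 × 1.38×10⁻²³ × 300 × 5.00×10¹ × 1.35×10⁷ = 1.12×10⁻¹¹ V²
V_n = √(1.12×10⁻¹¹) = 3.34×10⁻⁶ V = 3.34 µV

3.34 µV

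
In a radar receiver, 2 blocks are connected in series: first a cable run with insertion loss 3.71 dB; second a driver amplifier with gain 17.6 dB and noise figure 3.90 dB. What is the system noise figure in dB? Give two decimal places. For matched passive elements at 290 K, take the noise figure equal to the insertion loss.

Convert to linear (a loss of L dB is a gain of −L dB): F_i = 10^(NF_i/10), G_i = 10^(G_i,dB/10)
  Stage 1: F_1 = 10^(3.71/10) = 2.350, G_1 = 10^(−3.71/10) = 0.4256
  Stage 2: F_2 = 10^(3.90/10) = 2.455, G_2 = 10^(17.6/10) = 57.54
Friis cascade:
  F = 2.350 + (2.455 − 1)/0.4256 = 5.768
NF = 10 log₁₀(5.768) = 7.61 dB

7.61 dB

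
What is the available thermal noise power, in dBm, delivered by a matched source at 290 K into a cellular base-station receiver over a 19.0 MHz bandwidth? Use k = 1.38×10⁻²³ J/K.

−101.2 dBm

P_n = kTB = 1.38×10⁻²³ × 290 × 1.90×10⁷ = 7.60×10⁻¹⁴ W
In dBm: 10 log₁₀(7.60×10⁻¹⁴ / 10⁻³) = −101.2 dBm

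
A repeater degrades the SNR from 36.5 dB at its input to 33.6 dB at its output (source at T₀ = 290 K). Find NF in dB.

NF (dB) = SNR_in(dB) − SNR_out(dB) when the source is at T₀
NF = 36.5 − 33.6 = 2.9 dB

2.9 dB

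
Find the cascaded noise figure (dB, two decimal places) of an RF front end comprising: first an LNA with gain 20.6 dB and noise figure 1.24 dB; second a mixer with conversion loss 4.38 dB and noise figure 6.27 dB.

Convert to linear (a loss of L dB is a gain of −L dB): F_i = 10^(NF_i/10), G_i = 10^(G_i,dB/10)
  Stage 1: F_1 = 10^(1.24/10) = 1.330, G_1 = 10^(20.6/10) = 114.8
  Stage 2: F_2 = 10^(6.27/10) = 4.236, G_2 = 10^(−4.38/10) = 0.3648
Friis cascade:
  F = 1.330 + (4.236 − 1)/114.8 = 1.359
NF = 10 log₁₀(1.359) = 1.33 dB

1.33 dB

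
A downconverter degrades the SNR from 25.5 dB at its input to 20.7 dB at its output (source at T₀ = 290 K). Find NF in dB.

NF (dB) = SNR_in(dB) − SNR_out(dB) when the source is at T₀
NF = 25.5 − 20.7 = 4.8 dB

4.8 dB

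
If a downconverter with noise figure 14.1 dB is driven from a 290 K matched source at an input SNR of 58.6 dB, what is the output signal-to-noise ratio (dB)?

By definition F = SNR_in/SNR_out, so in dB: SNR_out = SNR_in − NF
SNR_out = 58.6 − 14.1 = 44.5 dB

44.5 dB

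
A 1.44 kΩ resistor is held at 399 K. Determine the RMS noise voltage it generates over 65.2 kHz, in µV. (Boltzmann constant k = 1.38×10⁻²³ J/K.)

V_n = √(4kTRB)
4kTRB = 4 × 1.38×10⁻²³ × 399 × 1.44×10³ × 6.52×10⁴ = 2.07×10⁻¹² V²
V_n = √(2.07×10⁻¹²) = 1.44×10⁻⁶ V = 1.44 µV

1.44 µV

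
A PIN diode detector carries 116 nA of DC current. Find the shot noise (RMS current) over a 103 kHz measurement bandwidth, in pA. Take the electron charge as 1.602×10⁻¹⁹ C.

61.9 pA

I_n = √(2qI·B)
2qI·B = 2 × 1.602×10⁻¹⁹ × 1.16×10⁻⁷ × 1.03×10⁵ = 3.83×10⁻²¹ A²
I_n = √(3.83×10⁻²¹) = 6.19×10⁻¹¹ A = 61.9 pA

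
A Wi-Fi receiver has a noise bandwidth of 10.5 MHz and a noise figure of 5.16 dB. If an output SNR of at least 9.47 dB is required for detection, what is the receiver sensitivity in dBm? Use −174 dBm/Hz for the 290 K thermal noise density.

−89.2 dBm

Sensitivity = −174 + 10 log₁₀(B) + NF + SNR_min
= −174 + 70.21 + 5.16 + 9.47
= −89.16 dBm → −89.2 dBm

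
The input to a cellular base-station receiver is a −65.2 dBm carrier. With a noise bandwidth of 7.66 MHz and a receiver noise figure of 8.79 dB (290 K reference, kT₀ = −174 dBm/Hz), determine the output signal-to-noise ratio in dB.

Noise floor: N = −174 + 10 log₁₀(B) + NF
10 log₁₀(7.66×10⁶) = 68.84 dB
N = −174 + 68.84 + 8.79 = −96.37 dBm
SNR = P_sig − N = −65.2 − (−96.37) = 31.17 dB → 31.2 dB

31.2 dB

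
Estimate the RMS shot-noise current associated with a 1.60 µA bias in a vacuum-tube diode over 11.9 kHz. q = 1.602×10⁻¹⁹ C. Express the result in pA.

I_n = √(2qI·B)
2qI·B = 2 × 1.602×10⁻¹⁹ × 1.60×10⁻⁶ × 1.19×10⁴ = 6.10×10⁻²¹ A²
I_n = √(6.10×10⁻²¹) = 7.81×10⁻¹¹ A = 78.1 pA

78.1 pA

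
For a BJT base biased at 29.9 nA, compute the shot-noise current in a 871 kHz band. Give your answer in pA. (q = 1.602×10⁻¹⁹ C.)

I_n = √(2qI·B)
2qI·B = 2 × 1.602×10⁻¹⁹ × 2.99×10⁻⁸ × 8.71×10⁵ = 8.34×10⁻²¹ A²
I_n = √(8.34×10⁻²¹) = 9.13×10⁻¹¹ A = 91.3 pA

91.3 pA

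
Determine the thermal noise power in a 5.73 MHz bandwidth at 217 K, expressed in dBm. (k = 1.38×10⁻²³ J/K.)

−107.7 dBm

P_n = kTB = 1.38×10⁻²³ × 217 × 5.73×10⁶ = 1.72×10⁻¹⁴ W
In dBm: 10 log₁₀(1.72×10⁻¹⁴ / 10⁻³) = −107.7 dBm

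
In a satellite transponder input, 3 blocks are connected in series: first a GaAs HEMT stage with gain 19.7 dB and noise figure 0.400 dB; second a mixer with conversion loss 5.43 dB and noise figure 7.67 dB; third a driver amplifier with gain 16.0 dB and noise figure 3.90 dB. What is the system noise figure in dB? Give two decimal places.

Convert to linear (a loss of L dB is a gain of −L dB): F_i = 10^(NF_i/10), G_i = 10^(G_i,dB/10)
  Stage 1: F_1 = 10^(0.400/10) = 1.096, G_1 = 10^(19.7/10) = 93.33
  Stage 2: F_2 = 10^(7.67/10) = 5.848, G_2 = 10^(−5.43/10) = 0.2864
  Stage 3: F_3 = 10^(3.90/10) = 2.455, G_3 = 10^(16.0/10) = 39.81
Friis cascade:
  F = 1.096 + (5.848 − 1)/93.33 + (2.455 − 1)/26.73 = 1.203
NF = 10 log₁₀(1.203) = 0.80 dB

0.80 dB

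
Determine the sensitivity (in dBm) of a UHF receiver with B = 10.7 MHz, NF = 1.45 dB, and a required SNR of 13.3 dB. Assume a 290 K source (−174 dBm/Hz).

Sensitivity = −174 + 10 log₁₀(B) + NF + SNR_min
= −174 + 70.29 + 1.45 + 13.3
= −88.96 dBm → −89.0 dBm

−89.0 dBm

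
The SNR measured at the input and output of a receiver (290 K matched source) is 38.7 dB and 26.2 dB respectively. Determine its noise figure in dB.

NF (dB) = SNR_in(dB) − SNR_out(dB) when the source is at T₀
NF = 38.7 − 26.2 = 12.5 dB

12.5 dB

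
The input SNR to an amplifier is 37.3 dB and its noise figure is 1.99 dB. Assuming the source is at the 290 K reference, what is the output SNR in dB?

35.31 dB

By definition F = SNR_in/SNR_out, so in dB: SNR_out = SNR_in − NF
SNR_out = 37.3 − 1.99 = 35.31 dB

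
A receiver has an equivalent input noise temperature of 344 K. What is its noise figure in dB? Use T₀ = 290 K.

F = 1 + T_e/T₀ = 1 + 344/290 = 2.18621
NF = 10 log₁₀(2.18621) = 3.40 dB

3.40 dB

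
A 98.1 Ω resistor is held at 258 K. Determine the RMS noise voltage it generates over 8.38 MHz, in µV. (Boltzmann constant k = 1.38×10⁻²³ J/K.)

3.42 µV

V_n = √(4kTRB)
4kTRB = 4 × 1.38×10⁻²³ × 258 × 9.81×10¹ × 8.38×10⁶ = 1.17×10⁻¹¹ V²
V_n = √(1.17×10⁻¹¹) = 3.42×10⁻⁶ V = 3.42 µV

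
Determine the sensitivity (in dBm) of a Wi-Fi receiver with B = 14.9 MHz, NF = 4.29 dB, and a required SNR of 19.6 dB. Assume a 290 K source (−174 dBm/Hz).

−78.4 dBm

Sensitivity = −174 + 10 log₁₀(B) + NF + SNR_min
= −174 + 71.73 + 4.29 + 19.6
= −78.38 dBm → −78.4 dBm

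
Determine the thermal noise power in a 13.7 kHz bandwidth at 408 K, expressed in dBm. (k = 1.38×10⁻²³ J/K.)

−131.1 dBm

P_n = kTB = 1.38×10⁻²³ × 408 × 1.37×10⁴ = 7.71×10⁻¹⁷ W
In dBm: 10 log₁₀(7.71×10⁻¹⁷ / 10⁻³) = −131.1 dBm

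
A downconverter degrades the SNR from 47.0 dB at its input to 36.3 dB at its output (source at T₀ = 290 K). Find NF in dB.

10.7 dB

NF (dB) = SNR_in(dB) − SNR_out(dB) when the source is at T₀
NF = 47.0 − 36.3 = 10.7 dB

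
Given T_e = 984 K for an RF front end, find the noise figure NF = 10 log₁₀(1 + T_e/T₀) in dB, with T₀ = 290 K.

F = 1 + T_e/T₀ = 1 + 984/290 = 4.3931
NF = 10 log₁₀(4.3931) = 6.43 dB

6.43 dB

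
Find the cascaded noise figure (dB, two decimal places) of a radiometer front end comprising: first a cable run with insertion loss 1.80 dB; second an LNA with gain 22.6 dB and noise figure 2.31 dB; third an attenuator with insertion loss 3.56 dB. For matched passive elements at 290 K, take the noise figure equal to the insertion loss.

4.13 dB

Convert to linear (a loss of L dB is a gain of −L dB): F_i = 10^(NF_i/10), G_i = 10^(G_i,dB/10)
  Stage 1: F_1 = 10^(1.80/10) = 1.514, G_1 = 10^(−1.80/10) = 0.6607
  Stage 2: F_2 = 10^(2.31/10) = 1.702, G_2 = 10^(22.6/10) = 182.0
  Stage 3: F_3 = 10^(3.56/10) = 2.270, G_3 = 10^(−3.56/10) = 0.4406
Friis cascade:
  F = 1.514 + (1.702 − 1)/0.6607 + (2.270 − 1)/120.2 = 2.587
NF = 10 log₁₀(2.587) = 4.13 dB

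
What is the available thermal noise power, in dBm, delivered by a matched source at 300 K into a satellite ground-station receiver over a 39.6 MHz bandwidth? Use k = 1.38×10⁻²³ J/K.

−97.9 dBm

P_n = kTB = 1.38×10⁻²³ × 300 × 3.96×10⁷ = 1.64×10⁻¹³ W
In dBm: 10 log₁₀(1.64×10⁻¹³ / 10⁻³) = −97.9 dBm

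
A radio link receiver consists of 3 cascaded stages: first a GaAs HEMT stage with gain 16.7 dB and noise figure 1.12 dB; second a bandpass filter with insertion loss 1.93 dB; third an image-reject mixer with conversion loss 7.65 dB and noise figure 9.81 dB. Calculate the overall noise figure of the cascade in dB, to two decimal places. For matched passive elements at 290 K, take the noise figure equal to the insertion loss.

Convert to linear (a loss of L dB is a gain of −L dB): F_i = 10^(NF_i/10), G_i = 10^(G_i,dB/10)
  Stage 1: F_1 = 10^(1.12/10) = 1.294, G_1 = 10^(16.7/10) = 46.77
  Stage 2: F_2 = 10^(1.93/10) = 1.560, G_2 = 10^(−1.93/10) = 0.6412
  Stage 3: F_3 = 10^(9.81/10) = 9.572, G_3 = 10^(−7.65/10) = 0.1718
Friis cascade:
  F = 1.294 + (1.560 − 1)/46.77 + (9.572 − 1)/29.99 = 1.592
NF = 10 log₁₀(1.592) = 2.02 dB

2.02 dB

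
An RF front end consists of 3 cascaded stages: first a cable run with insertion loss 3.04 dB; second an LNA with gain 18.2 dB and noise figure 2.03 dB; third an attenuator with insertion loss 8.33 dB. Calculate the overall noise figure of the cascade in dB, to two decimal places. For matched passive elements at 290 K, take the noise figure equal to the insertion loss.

Convert to linear (a loss of L dB is a gain of −L dB): F_i = 10^(NF_i/10), G_i = 10^(G_i,dB/10)
  Stage 1: F_1 = 10^(3.04/10) = 2.014, G_1 = 10^(−3.04/10) = 0.4966
  Stage 2: F_2 = 10^(2.03/10) = 1.596, G_2 = 10^(18.2/10) = 66.07
  Stage 3: F_3 = 10^(8.33/10) = 6.808, G_3 = 10^(−8.33/10) = 0.1469
Friis cascade:
  F = 2.014 + (1.596 − 1)/0.4966 + (6.808 − 1)/32.81 = 3.391
NF = 10 log₁₀(3.391) = 5.30 dB

5.30 dB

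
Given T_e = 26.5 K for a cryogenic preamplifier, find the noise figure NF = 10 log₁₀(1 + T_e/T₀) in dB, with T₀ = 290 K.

F = 1 + T_e/T₀ = 1 + 26.5/290 = 1.09138
NF = 10 log₁₀(1.09138) = 0.380 dB

0.380 dB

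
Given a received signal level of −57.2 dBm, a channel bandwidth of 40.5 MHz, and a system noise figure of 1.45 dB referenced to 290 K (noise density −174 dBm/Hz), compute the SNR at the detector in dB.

Noise floor: N = −174 + 10 log₁₀(B) + NF
10 log₁₀(4.05×10⁷) = 76.07 dB
N = −174 + 76.07 + 1.45 = −96.48 dBm
SNR = P_sig − N = −57.2 − (−96.48) = 39.28 dB → 39.3 dB

39.3 dB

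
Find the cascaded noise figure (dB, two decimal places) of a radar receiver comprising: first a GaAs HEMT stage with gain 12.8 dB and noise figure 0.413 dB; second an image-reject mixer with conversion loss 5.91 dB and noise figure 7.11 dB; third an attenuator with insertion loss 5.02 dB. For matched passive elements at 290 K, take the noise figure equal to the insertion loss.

2.46 dB

Convert to linear (a loss of L dB is a gain of −L dB): F_i = 10^(NF_i/10), G_i = 10^(G_i,dB/10)
  Stage 1: F_1 = 10^(0.413/10) = 1.100, G_1 = 10^(12.8/10) = 19.05
  Stage 2: F_2 = 10^(7.11/10) = 5.140, G_2 = 10^(−5.91/10) = 0.2564
  Stage 3: F_3 = 10^(5.02/10) = 3.177, G_3 = 10^(−5.02/10) = 0.3148
Friis cascade:
  F = 1.100 + (5.140 − 1)/19.05 + (3.177 − 1)/4.887 = 1.763
NF = 10 log₁₀(1.763) = 2.46 dB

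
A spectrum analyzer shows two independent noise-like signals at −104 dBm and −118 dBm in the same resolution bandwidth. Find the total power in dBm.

Convert to linear, add, convert back:
P₁ = 3.98×10⁻¹⁴ W, P₂ = 1.58×10⁻¹⁵ W
P_tot = 4.14×10⁻¹⁴ W → 10 log₁₀(P_tot / 10⁻³) = −103.8 dBm

−103.8 dBm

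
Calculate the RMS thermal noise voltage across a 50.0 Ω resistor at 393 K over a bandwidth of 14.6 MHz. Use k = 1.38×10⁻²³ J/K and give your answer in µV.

3.98 µV

V_n = √(4kTRB)
4kTRB = 4 × 1.38×10⁻²³ × 393 × 5.00×10¹ × 1.46×10⁷ = 1.58×10⁻¹¹ V²
V_n = √(1.58×10⁻¹¹) = 3.98×10⁻⁶ V = 3.98 µV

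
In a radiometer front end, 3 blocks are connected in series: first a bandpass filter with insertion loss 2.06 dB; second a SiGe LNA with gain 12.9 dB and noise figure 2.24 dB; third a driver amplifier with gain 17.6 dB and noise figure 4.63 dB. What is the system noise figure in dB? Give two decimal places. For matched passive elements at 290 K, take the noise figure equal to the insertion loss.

4.55 dB

Convert to linear (a loss of L dB is a gain of −L dB): F_i = 10^(NF_i/10), G_i = 10^(G_i,dB/10)
  Stage 1: F_1 = 10^(2.06/10) = 1.607, G_1 = 10^(−2.06/10) = 0.6223
  Stage 2: F_2 = 10^(2.24/10) = 1.675, G_2 = 10^(12.9/10) = 19.50
  Stage 3: F_3 = 10^(4.63/10) = 2.904, G_3 = 10^(17.6/10) = 57.54
Friis cascade:
  F = 1.607 + (1.675 − 1)/0.6223 + (2.904 − 1)/12.13 = 2.848
NF = 10 log₁₀(2.848) = 4.55 dB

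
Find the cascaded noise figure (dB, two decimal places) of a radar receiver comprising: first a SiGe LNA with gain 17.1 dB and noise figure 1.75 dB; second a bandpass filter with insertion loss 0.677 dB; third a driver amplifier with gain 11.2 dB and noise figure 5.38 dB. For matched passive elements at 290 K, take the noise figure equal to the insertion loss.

Convert to linear (a loss of L dB is a gain of −L dB): F_i = 10^(NF_i/10), G_i = 10^(G_i,dB/10)
  Stage 1: F_1 = 10^(1.75/10) = 1.496, G_1 = 10^(17.1/10) = 51.29
  Stage 2: F_2 = 10^(0.677/10) = 1.169, G_2 = 10^(−0.677/10) = 0.8557
  Stage 3: F_3 = 10^(5.38/10) = 3.451, G_3 = 10^(11.2/10) = 13.18
Friis cascade:
  F = 1.496 + (1.169 − 1)/51.29 + (3.451 − 1)/43.88 = 1.555
NF = 10 log₁₀(1.555) = 1.92 dB

1.92 dB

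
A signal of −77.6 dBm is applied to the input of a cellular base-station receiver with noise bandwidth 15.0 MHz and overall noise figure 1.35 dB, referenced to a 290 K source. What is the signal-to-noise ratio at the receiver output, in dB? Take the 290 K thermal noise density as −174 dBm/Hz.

23.3 dB

Noise floor: N = −174 + 10 log₁₀(B) + NF
10 log₁₀(1.50×10⁷) = 71.76 dB
N = −174 + 71.76 + 1.35 = −100.89 dBm
SNR = P_sig − N = −77.6 − (−100.89) = 23.29 dB → 23.3 dB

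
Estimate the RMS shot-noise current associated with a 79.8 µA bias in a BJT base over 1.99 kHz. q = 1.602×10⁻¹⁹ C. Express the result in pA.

226 pA

I_n = √(2qI·B)
2qI·B = 2 × 1.602×10⁻¹⁹ × 7.98×10⁻⁵ × 1.99×10³ = 5.09×10⁻²⁰ A²
I_n = √(5.09×10⁻²⁰) = 2.26×10⁻¹⁰ A = 226 pA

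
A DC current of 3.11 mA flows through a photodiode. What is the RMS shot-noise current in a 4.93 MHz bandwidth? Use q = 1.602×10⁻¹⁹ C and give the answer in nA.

70.1 nA

I_n = √(2qI·B)
2qI·B = 2 × 1.602×10⁻¹⁹ × 3.11×10⁻³ × 4.93×10⁶ = 4.91×10⁻¹⁵ A²
I_n = √(4.91×10⁻¹⁵) = 7.01×10⁻⁸ A = 70.1 nA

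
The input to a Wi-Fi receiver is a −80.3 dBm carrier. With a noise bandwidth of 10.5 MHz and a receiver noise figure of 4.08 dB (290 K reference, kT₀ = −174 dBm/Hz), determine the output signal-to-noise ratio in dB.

19.4 dB

Noise floor: N = −174 + 10 log₁₀(B) + NF
10 log₁₀(1.05×10⁷) = 70.21 dB
N = −174 + 70.21 + 4.08 = −99.71 dBm
SNR = P_sig − N = −80.3 − (−99.71) = 19.41 dB → 19.4 dB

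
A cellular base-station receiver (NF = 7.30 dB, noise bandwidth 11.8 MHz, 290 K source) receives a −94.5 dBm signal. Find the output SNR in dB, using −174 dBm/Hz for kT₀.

1.5 dB

Noise floor: N = −174 + 10 log₁₀(B) + NF
10 log₁₀(1.18×10⁷) = 70.72 dB
N = −174 + 70.72 + 7.30 = −95.98 dBm
SNR = P_sig − N = −94.5 − (−95.98) = 1.48 dB → 1.5 dB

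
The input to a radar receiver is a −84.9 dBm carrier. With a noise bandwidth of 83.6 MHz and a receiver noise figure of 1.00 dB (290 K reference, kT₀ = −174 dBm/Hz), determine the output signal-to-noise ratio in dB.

8.9 dB

Noise floor: N = −174 + 10 log₁₀(B) + NF
10 log₁₀(8.36×10⁷) = 79.22 dB
N = −174 + 79.22 + 1.00 = −93.78 dBm
SNR = P_sig − N = −84.9 − (−93.78) = 8.88 dB → 8.9 dB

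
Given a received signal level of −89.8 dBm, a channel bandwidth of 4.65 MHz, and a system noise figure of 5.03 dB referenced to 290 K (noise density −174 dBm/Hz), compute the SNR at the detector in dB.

12.5 dB

Noise floor: N = −174 + 10 log₁₀(B) + NF
10 log₁₀(4.65×10⁶) = 66.67 dB
N = −174 + 66.67 + 5.03 = −102.30 dBm
SNR = P_sig − N = −89.8 − (−102.30) = 12.50 dB → 12.5 dB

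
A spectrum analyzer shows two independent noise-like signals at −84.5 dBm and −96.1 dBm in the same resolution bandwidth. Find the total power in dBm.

−84.2 dBm

Convert to linear, add, convert back:
P₁ = 3.55×10⁻¹² W, P₂ = 2.45×10⁻¹³ W
P_tot = 3.79×10⁻¹² W → 10 log₁₀(P_tot / 10⁻³) = −84.2 dBm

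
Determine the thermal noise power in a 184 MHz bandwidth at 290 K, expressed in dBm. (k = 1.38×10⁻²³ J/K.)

P_n = kTB = 1.38×10⁻²³ × 290 × 1.84×10⁸ = 7.36×10⁻¹³ W
In dBm: 10 log₁₀(7.36×10⁻¹³ / 10⁻³) = −91.3 dBm

−91.3 dBm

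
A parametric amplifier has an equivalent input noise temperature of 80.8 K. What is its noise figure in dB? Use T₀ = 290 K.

F = 1 + T_e/T₀ = 1 + 80.8/290 = 1.27862
NF = 10 log₁₀(1.27862) = 1.07 dB

1.07 dB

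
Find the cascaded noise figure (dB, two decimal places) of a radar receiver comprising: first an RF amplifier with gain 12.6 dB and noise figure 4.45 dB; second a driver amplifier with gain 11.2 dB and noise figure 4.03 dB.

4.58 dB

Convert to linear (a loss of L dB is a gain of −L dB): F_i = 10^(NF_i/10), G_i = 10^(G_i,dB/10)
  Stage 1: F_1 = 10^(4.45/10) = 2.786, G_1 = 10^(12.6/10) = 18.20
  Stage 2: F_2 = 10^(4.03/10) = 2.529, G_2 = 10^(11.2/10) = 13.18
Friis cascade:
  F = 2.786 + (2.529 − 1)/18.20 = 2.870
NF = 10 log₁₀(2.870) = 4.58 dB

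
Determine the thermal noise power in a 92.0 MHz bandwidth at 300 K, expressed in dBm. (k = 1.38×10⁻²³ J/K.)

−94.2 dBm

P_n = kTB = 1.38×10⁻²³ × 300 × 9.20×10⁷ = 3.81×10⁻¹³ W
In dBm: 10 log₁₀(3.81×10⁻¹³ / 10⁻³) = −94.2 dBm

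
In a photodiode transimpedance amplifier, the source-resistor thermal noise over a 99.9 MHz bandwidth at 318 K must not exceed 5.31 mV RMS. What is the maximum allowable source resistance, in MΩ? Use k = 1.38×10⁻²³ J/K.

16.1 MΩ

Johnson–Nyquist: V_n = √(4kTRB) ⇒ R = V_n² / (4kTB)
4kTB = 4 × 1.38×10⁻²³ × 318 × 9.99×10⁷ = 1.75×10⁻¹²
R = (5.31×10⁻³)² / 1.75×10⁻¹² = 1.61×10⁷ Ω = 16.1 MΩ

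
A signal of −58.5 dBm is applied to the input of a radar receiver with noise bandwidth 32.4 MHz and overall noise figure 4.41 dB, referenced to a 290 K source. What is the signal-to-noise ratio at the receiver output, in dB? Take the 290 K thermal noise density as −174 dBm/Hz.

Noise floor: N = −174 + 10 log₁₀(B) + NF
10 log₁₀(3.24×10⁷) = 75.11 dB
N = −174 + 75.11 + 4.41 = −94.48 dBm
SNR = P_sig − N = −58.5 − (−94.48) = 35.98 dB → 36.0 dB

36.0 dB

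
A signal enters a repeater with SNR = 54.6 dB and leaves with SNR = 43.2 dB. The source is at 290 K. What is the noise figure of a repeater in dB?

11.4 dB

NF (dB) = SNR_in(dB) − SNR_out(dB) when the source is at T₀
NF = 54.6 − 43.2 = 11.4 dB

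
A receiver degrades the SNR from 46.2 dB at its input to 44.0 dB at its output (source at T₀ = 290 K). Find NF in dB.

NF (dB) = SNR_in(dB) − SNR_out(dB) when the source is at T₀
NF = 46.2 − 44.0 = 2.2 dB

2.2 dB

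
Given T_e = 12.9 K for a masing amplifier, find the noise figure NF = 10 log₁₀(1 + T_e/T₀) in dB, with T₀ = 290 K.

F = 1 + T_e/T₀ = 1 + 12.9/290 = 1.04448
NF = 10 log₁₀(1.04448) = 0.189 dB

0.189 dB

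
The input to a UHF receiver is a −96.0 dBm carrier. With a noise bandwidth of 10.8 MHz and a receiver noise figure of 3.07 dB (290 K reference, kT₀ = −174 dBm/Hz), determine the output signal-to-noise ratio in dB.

4.6 dB

Noise floor: N = −174 + 10 log₁₀(B) + NF
10 log₁₀(1.08×10⁷) = 70.33 dB
N = −174 + 70.33 + 3.07 = −100.60 dBm
SNR = P_sig − N = −96.0 − (−100.60) = 4.60 dB → 4.6 dB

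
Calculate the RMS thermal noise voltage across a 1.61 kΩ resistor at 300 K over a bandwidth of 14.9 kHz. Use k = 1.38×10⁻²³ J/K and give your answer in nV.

630 nV

V_n = √(4kTRB)
4kTRB = 4 × 1.38×10⁻²³ × 300 × 1.61×10³ × 1.49×10⁴ = 3.97×10⁻¹³ V²
V_n = √(3.97×10⁻¹³) = 6.30×10⁻⁷ V = 630 nV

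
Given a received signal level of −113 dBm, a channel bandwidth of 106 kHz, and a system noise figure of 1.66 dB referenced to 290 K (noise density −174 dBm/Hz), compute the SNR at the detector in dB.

9.1 dB

Noise floor: N = −174 + 10 log₁₀(B) + NF
10 log₁₀(1.06×10⁵) = 50.25 dB
N = −174 + 50.25 + 1.66 = −122.09 dBm
SNR = P_sig − N = −113 − (−122.09) = 9.09 dB → 9.1 dB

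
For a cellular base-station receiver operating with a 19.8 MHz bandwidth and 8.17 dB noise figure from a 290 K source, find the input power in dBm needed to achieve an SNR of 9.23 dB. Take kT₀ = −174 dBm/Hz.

−83.6 dBm

Sensitivity = −174 + 10 log₁₀(B) + NF + SNR_min
= −174 + 72.97 + 8.17 + 9.23
= −83.63 dBm → −83.6 dBm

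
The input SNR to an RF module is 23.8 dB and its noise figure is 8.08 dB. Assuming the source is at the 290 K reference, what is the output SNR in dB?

By definition F = SNR_in/SNR_out, so in dB: SNR_out = SNR_in − NF
SNR_out = 23.8 − 8.08 = 15.72 dB

15.72 dB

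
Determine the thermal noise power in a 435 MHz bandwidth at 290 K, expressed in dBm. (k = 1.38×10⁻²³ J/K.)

−87.6 dBm

P_n = kTB = 1.38×10⁻²³ × 290 × 4.35×10⁸ = 1.74×10⁻¹² W
In dBm: 10 log₁₀(1.74×10⁻¹² / 10⁻³) = −87.6 dBm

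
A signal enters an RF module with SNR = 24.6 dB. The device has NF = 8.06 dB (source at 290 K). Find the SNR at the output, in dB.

16.54 dB

By definition F = SNR_in/SNR_out, so in dB: SNR_out = SNR_in − NF
SNR_out = 24.6 − 8.06 = 16.54 dB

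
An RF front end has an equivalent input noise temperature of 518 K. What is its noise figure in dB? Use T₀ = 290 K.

F = 1 + T_e/T₀ = 1 + 518/290 = 2.78621
NF = 10 log₁₀(2.78621) = 4.45 dB

4.45 dB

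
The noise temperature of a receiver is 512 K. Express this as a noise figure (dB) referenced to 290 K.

4.42 dB

F = 1 + T_e/T₀ = 1 + 512/290 = 2.76552
NF = 10 log₁₀(2.76552) = 4.42 dB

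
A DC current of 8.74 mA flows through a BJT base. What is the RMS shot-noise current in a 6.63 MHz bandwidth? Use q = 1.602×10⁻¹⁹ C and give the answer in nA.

136 nA

I_n = √(2qI·B)
2qI·B = 2 × 1.602×10⁻¹⁹ × 8.74×10⁻³ × 6.63×10⁶ = 1.86×10⁻¹⁴ A²
I_n = √(1.86×10⁻¹⁴) = 1.36×10⁻⁷ A = 136 nA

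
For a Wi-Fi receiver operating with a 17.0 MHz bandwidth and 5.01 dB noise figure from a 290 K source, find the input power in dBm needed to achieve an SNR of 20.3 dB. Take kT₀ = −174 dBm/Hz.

−76.4 dBm

Sensitivity = −174 + 10 log₁₀(B) + NF + SNR_min
= −174 + 72.3 + 5.01 + 20.3
= −76.39 dBm → −76.4 dBm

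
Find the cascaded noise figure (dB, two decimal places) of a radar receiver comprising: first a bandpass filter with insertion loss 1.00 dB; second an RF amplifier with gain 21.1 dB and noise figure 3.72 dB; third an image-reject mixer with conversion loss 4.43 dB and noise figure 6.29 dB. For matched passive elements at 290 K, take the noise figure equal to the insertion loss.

4.77 dB

Convert to linear (a loss of L dB is a gain of −L dB): F_i = 10^(NF_i/10), G_i = 10^(G_i,dB/10)
  Stage 1: F_1 = 10^(1.00/10) = 1.259, G_1 = 10^(−1.00/10) = 0.7943
  Stage 2: F_2 = 10^(3.72/10) = 2.355, G_2 = 10^(21.1/10) = 128.8
  Stage 3: F_3 = 10^(6.29/10) = 4.256, G_3 = 10^(−4.43/10) = 0.3606
Friis cascade:
  F = 1.259 + (2.355 − 1)/0.7943 + (4.256 − 1)/102.3 = 2.997
NF = 10 log₁₀(2.997) = 4.77 dB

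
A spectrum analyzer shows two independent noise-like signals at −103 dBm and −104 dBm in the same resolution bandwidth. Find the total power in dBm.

Convert to linear, add, convert back:
P₁ = 5.01×10⁻¹⁴ W, P₂ = 3.98×10⁻¹⁴ W
P_tot = 8.99×10⁻¹⁴ W → 10 log₁₀(P_tot / 10⁻³) = −100.5 dBm

−100.5 dBm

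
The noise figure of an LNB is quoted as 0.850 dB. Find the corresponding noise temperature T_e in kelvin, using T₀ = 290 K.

F = 10^(0.850/10) = 1.21619
T_e = (F − 1)·T₀ = (1.21619 − 1) × 290 = 62.7 K

62.7 K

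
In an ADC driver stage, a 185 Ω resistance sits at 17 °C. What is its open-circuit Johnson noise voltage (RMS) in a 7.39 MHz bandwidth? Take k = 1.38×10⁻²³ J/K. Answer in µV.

T = 17 °C + 273.15 = 290.15 K
V_n = √(4kTRB)
4kTRB = 4 × 1.38×10⁻²³ × 290.15 × 1.85×10² × 7.39×10⁶ = 2.19×10⁻¹¹ V²
V_n = √(2.19×10⁻¹¹) = 4.68×10⁻⁶ V = 4.68 µV

4.68 µV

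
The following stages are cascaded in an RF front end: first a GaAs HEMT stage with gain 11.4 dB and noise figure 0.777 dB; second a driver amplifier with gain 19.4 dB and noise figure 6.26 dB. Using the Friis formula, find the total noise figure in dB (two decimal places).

1.55 dB

Convert to linear (a loss of L dB is a gain of −L dB): F_i = 10^(NF_i/10), G_i = 10^(G_i,dB/10)
  Stage 1: F_1 = 10^(0.777/10) = 1.196, G_1 = 10^(11.4/10) = 13.80
  Stage 2: F_2 = 10^(6.26/10) = 4.227, G_2 = 10^(19.4/10) = 87.10
Friis cascade:
  F = 1.196 + (4.227 − 1)/13.80 = 1.430
NF = 10 log₁₀(1.430) = 1.55 dB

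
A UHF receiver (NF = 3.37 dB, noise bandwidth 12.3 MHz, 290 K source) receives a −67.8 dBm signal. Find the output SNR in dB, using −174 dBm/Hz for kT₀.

Noise floor: N = −174 + 10 log₁₀(B) + NF
10 log₁₀(1.23×10⁷) = 70.9 dB
N = −174 + 70.9 + 3.37 = −99.73 dBm
SNR = P_sig − N = −67.8 − (−99.73) = 31.93 dB → 31.9 dB

31.9 dB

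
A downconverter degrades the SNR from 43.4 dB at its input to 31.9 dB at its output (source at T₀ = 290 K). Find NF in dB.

11.5 dB

NF (dB) = SNR_in(dB) − SNR_out(dB) when the source is at T₀
NF = 43.4 − 31.9 = 11.5 dB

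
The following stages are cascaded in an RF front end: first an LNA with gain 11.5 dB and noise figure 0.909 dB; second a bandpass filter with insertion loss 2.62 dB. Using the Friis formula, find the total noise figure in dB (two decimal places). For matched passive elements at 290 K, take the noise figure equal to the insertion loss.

Convert to linear (a loss of L dB is a gain of −L dB): F_i = 10^(NF_i/10), G_i = 10^(G_i,dB/10)
  Stage 1: F_1 = 10^(0.909/10) = 1.233, G_1 = 10^(11.5/10) = 14.13
  Stage 2: F_2 = 10^(2.62/10) = 1.828, G_2 = 10^(−2.62/10) = 0.5470
Friis cascade:
  F = 1.233 + (1.828 − 1)/14.13 = 1.291
NF = 10 log₁₀(1.291) = 1.11 dB

1.11 dB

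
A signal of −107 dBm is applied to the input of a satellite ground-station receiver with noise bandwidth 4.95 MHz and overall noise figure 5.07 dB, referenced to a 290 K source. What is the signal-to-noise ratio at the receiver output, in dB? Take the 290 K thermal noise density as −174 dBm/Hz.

−5.0 dB

Noise floor: N = −174 + 10 log₁₀(B) + NF
10 log₁₀(4.95×10⁶) = 66.95 dB
N = −174 + 66.95 + 5.07 = −101.98 dBm
SNR = P_sig − N = −107 − (−101.98) = −5.02 dB → −5.0 dB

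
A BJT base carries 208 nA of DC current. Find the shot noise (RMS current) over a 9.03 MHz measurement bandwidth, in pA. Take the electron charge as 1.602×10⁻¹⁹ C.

776 pA

I_n = √(2qI·B)
2qI·B = 2 × 1.602×10⁻¹⁹ × 2.08×10⁻⁷ × 9.03×10⁶ = 6.02×10⁻¹⁹ A²
I_n = √(6.02×10⁻¹⁹) = 7.76×10⁻¹⁰ A = 776 pA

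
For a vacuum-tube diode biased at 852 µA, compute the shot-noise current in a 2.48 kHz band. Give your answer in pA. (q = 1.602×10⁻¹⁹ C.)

823 pA

I_n = √(2qI·B)
2qI·B = 2 × 1.602×10⁻¹⁹ × 8.52×10⁻⁴ × 2.48×10³ = 6.77×10⁻¹⁹ A²
I_n = √(6.77×10⁻¹⁹) = 8.23×10⁻¹⁰ A = 823 pA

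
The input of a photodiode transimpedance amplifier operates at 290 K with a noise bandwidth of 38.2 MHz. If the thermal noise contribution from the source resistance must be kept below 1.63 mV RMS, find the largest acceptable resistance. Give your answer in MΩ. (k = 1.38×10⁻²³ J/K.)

4.34 MΩ

Johnson–Nyquist: V_n = √(4kTRB) ⇒ R = V_n² / (4kTB)
4kTB = 4 × 1.38×10⁻²³ × 290 × 3.82×10⁷ = 6.12×10⁻¹³
R = (1.63×10⁻³)² / 6.12×10⁻¹³ = 4.34×10⁶ Ω = 4.34 MΩ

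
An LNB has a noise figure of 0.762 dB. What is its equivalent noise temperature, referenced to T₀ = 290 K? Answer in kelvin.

55.6 K

F = 10^(0.762/10) = 1.19179
T_e = (F − 1)·T₀ = (1.19179 − 1) × 290 = 55.6 K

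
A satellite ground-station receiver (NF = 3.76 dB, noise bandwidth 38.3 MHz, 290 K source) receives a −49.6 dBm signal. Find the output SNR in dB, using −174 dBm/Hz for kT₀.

44.8 dB

Noise floor: N = −174 + 10 log₁₀(B) + NF
10 log₁₀(3.83×10⁷) = 75.83 dB
N = −174 + 75.83 + 3.76 = −94.41 dBm
SNR = P_sig − N = −49.6 − (−94.41) = 44.81 dB → 44.8 dB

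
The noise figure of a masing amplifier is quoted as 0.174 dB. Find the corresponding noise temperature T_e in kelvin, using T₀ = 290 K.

11.9 K

F = 10^(0.174/10) = 1.04088
T_e = (F − 1)·T₀ = (1.04088 − 1) × 290 = 11.9 K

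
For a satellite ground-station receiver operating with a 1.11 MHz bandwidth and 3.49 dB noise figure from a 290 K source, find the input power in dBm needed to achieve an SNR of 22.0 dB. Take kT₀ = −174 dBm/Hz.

−88.1 dBm

Sensitivity = −174 + 10 log₁₀(B) + NF + SNR_min
= −174 + 60.45 + 3.49 + 22.0
= −88.06 dBm → −88.1 dBm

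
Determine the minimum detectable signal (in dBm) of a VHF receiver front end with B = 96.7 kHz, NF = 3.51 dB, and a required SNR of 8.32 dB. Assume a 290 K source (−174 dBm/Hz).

−112.3 dBm

Sensitivity = −174 + 10 log₁₀(B) + NF + SNR_min
= −174 + 49.85 + 3.51 + 8.32
= −112.32 dBm → −112.3 dBm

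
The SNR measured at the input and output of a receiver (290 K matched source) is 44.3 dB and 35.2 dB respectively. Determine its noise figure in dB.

NF (dB) = SNR_in(dB) − SNR_out(dB) when the source is at T₀
NF = 44.3 − 35.2 = 9.1 dB

9.1 dB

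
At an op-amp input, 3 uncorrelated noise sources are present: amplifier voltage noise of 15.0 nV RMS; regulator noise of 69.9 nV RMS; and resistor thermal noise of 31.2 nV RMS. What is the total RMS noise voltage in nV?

Uncorrelated sources add in power (mean-square): V_tot = √(ΣV_i²)
V_tot = √[(1.50×10⁻⁸)² + (6.99×10⁻⁸)² + (3.12×10⁻⁸)²] = 7.80×10⁻⁸ V = 78.0 nV

78.0 nV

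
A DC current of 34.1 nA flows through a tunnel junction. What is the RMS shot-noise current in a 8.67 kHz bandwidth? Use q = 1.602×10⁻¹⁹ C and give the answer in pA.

9.73 pA

I_n = √(2qI·B)
2qI·B = 2 × 1.602×10⁻¹⁹ × 3.41×10⁻⁸ × 8.67×10³ = 9.47×10⁻²³ A²
I_n = √(9.47×10⁻²³) = 9.73×10⁻¹² A = 9.73 pA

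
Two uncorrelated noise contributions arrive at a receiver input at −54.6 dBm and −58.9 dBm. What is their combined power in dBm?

Convert to linear, add, convert back:
P₁ = 3.47×10⁻⁹ W, P₂ = 1.29×10⁻⁹ W
P_tot = 4.76×10⁻⁹ W → 10 log₁₀(P_tot / 10⁻³) = −53.2 dBm

−53.2 dBm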